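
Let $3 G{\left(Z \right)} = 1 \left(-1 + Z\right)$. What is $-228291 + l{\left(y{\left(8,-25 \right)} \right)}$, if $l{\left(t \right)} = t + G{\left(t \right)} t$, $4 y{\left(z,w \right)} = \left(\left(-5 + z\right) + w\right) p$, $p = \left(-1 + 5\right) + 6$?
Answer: $- \frac{681958}{3} \approx -2.2732 \cdot 10^{5}$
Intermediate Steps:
$p = 10$ ($p = 4 + 6 = 10$)
$G{\left(Z \right)} = - \frac{1}{3} + \frac{Z}{3}$ ($G{\left(Z \right)} = \frac{1 \left(-1 + Z\right)}{3} = \frac{-1 + Z}{3} = - \frac{1}{3} + \frac{Z}{3}$)
$y{\left(z,w \right)} = - \frac{25}{2} + \frac{5 w}{2} + \frac{5 z}{2}$ ($y{\left(z,w \right)} = \frac{\left(\left(-5 + z\right) + w\right) 10}{4} = \frac{\left(-5 + w + z\right) 10}{4} = \frac{-50 + 10 w + 10 z}{4} = - \frac{25}{2} + \frac{5 w}{2} + \frac{5 z}{2}$)
$l{\left(t \right)} = t + t \left(- \frac{1}{3} + \frac{t}{3}\right)$ ($l{\left(t \right)} = t + \left(- \frac{1}{3} + \frac{t}{3}\right) t = t + t \left(- \frac{1}{3} + \frac{t}{3}\right)$)
$-228291 + l{\left(y{\left(8,-25 \right)} \right)} = -228291 + \frac{\left(- \frac{25}{2} + \frac{5}{2} \left(-25\right) + \frac{5}{2} \cdot 8\right) \left(2 + \left(- \frac{25}{2} + \frac{5}{2} \left(-25\right) + \frac{5}{2} \cdot 8\right)\right)}{3} = -228291 + \frac{\left(- \frac{25}{2} - \frac{125}{2} + 20\right) \left(2 - 55\right)}{3} = -228291 + \frac{1}{3} \left(-55\right) \left(2 - 55\right) = -228291 + \frac{1}{3} \left(-55\right) \left(-53\right) = -228291 + \frac{2915}{3} = - \frac{681958}{3}$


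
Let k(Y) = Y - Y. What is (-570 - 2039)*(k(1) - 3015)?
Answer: 7866135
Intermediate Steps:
k(Y) = 0
(-570 - 2039)*(k(1) - 3015) = (-570 - 2039)*(0 - 3015) = -2609*(-3015) = 7866135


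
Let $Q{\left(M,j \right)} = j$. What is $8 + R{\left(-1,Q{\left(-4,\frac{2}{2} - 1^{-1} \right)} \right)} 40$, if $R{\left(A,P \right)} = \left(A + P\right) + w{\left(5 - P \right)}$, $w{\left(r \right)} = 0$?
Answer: $-32$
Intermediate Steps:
$R{\left(A,P \right)} = A + P$ ($R{\left(A,P \right)} = \left(A + P\right) + 0 = A + P$)
$8 + R{\left(-1,Q{\left(-4,\frac{2}{2} - 1^{-1} \right)} \right)} 40 = 8 + \left(-1 + \left(\frac{2}{2} - 1^{-1}\right)\right) 40 = 8 + \left(-1 + \left(2 \cdot \frac{1}{2} - 1\right)\right) 40 = 8 + \left(-1 + \left(1 - 1\right)\right) 40 = 8 + \left(-1 + 0\right) 40 = 8 - 40 = -32$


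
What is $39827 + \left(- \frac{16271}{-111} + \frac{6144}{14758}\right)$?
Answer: $\frac{32741465764}{819069} \approx 39974.0$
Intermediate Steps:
$39827 + \left(- \frac{16271}{-111} + \frac{6144}{14758}\right) = 39827 + \left(\left(-16271\right) \left(- \frac{1}{111}\right) + 6144 \cdot \frac{1}{14758}\right) = 39827 + \left(\frac{16271}{111} + \frac{3072}{7379}\right) = 39827 + \frac{120404701}{819069} = \frac{32741465764}{819069}$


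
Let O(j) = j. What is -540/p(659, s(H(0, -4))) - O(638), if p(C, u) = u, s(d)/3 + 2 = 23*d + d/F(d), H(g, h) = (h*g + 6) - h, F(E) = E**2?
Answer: -1457078/2281 ≈ -638.79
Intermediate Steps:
H(g, h) = 6 - h + g*h (H(g, h) = (g*h + 6) - h = (6 + g*h) - h = 6 - h + g*h)
s(d) = -6 + 3/d + 69*d (s(d) = -6 + 3*(23*d + d/(d**2)) = -6 + 3*(23*d + d/d**2) = -6 + 3*(23*d + 1/d) = -6 + 3*(1/d + 23*d) = -6 + (3/d + 69*d) = -6 + 3/d + 69*d)
-540/p(659, s(H(0, -4))) - O(638) = -540/(-6 + 3/(6 - 1*(-4) + 0*(-4)) + 69*(6 - 1*(-4) + 0*(-4))) - 1*638 = -540/(-6 + 3/(6 + 4 + 0) + 69*(6 + 4 + 0)) - 638 = -540/(-6 + 3/10 + 69*10) - 638 = -540/(-6 + 3*(1/10) + 690) - 638 = -540/(-6 + 3/10 + 690) - 638 = -540/6843/10 - 638 = -540*10/6843 - 638 = -1800/2281 - 638 = -1457078/2281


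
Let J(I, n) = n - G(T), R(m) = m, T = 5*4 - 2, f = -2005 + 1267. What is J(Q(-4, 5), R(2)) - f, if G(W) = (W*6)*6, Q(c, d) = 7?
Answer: 92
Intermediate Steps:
f = -738
T = 18 (T = 20 - 2 = 18)
G(W) = 36*W (G(W) = (6*W)*6 = 36*W)
J(I, n) = -648 + n (J(I, n) = n - 36*18 = n - 1*648 = n - 648 = -648 + n)
J(Q(-4, 5), R(2)) - f = (-648 + 2) - 1*(-738) = -646 + 738 = 92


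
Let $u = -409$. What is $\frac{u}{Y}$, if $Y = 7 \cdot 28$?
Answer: $- \frac{409}{196} \approx -2.0867$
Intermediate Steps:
$Y = 196$
$\frac{u}{Y} = - \frac{409}{196}$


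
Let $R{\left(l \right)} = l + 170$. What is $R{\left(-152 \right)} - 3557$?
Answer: $-3539$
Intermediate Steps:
$R{\left(l \right)} = 170 + l$
$R{\left(-152 \right)} - 3557 = \left(170 - 152\right) - 3557 = 18 - 3557 = -3539$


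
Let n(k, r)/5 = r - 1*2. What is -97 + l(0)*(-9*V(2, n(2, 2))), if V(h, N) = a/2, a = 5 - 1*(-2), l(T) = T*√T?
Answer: -97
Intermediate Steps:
l(T) = T^(3/2)
n(k, r) = -10 + 5*r (n(k, r) = 5*(r - 1*2) = 5*(r - 2) = 5*(-2 + r) = -10 + 5*r)
a = 7 (a = 5 + 2 = 7)
V(h, N) = 7/2
-97 + l(0)*(-9*V(2, n(2, 2))) = -97 + 0^(3/2)*(-9*7/2) = -97 + 0*(-63/2) = -97 + 0 = -97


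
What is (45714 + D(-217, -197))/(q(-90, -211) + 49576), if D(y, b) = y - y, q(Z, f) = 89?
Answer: 15238/16555 ≈ 0.92045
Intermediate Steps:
D(y, b) = 0
(45714 + D(-217, -197))/(q(-90, -211) + 49576) = (45714 + 0)/(89 + 49576) = 45714/49665 = 45714*(1/49665) = 15238/16555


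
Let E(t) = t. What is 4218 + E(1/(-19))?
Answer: 80141/19 ≈ 4217.9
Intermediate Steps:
4218 + E(1/(-19)) = 4218 + 1/(-19) = 4218 - 1/19 = 80141/19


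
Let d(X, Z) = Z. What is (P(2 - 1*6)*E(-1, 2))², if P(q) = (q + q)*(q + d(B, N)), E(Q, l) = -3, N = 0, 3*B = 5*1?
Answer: 9216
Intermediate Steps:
B = 5/3 (B = (5*1)/3 = (⅓)*5 = 5/3 ≈ 1.6667)
P(q) = 2*q² (P(q) = (q + q)*(q + 0) = (2*q)*q = 2*q²)
(P(2 - 1*6)*E(-1, 2))² = ((2*(2 - 1*6)²)*(-3))² = ((2*(2 - 6)²)*(-3))² = ((2*(-4)²)*(-3))² = ((2*16)*(-3))² = (32*(-3))² = (-96)² = 9216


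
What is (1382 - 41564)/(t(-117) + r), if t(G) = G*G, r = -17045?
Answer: 20091/1678 ≈ 11.973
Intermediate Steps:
t(G) = G**2
(1382 - 41564)/(t(-117) + r) = (1382 - 41564)/((-117)**2 - 17045) = -40182/(13689 - 17045) = -40182/(-3356) = -40182*(-1/3356) = 20091/1678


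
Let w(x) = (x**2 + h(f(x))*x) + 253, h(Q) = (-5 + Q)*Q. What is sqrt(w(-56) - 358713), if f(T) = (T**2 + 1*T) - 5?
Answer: 2*I*sqrt(132252331) ≈ 23000.0*I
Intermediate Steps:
f(T) = -5 + T + T**2 (f(T) = (T**2 + T) - 5 = (T + T**2) - 5 = -5 + T + T**2)
h(Q) = Q*(-5 + Q)
w(x) = 253 + x**2 + x*(-10 + x + x**2)*(-5 + x + x**2) (w(x) = (x**2 + ((-5 + x + x**2)*(-5 + (-5 + x + x**2)))*x) + 253 = (x**2 + ((-5 + x + x**2)*(-10 + x + x**2))*x) + 253 = (x**2 + ((-10 + x + x**2)*(-5 + x + x**2))*x) + 253 = (x**2 + x*(-10 + x + x**2)*(-5 + x + x**2)) + 253 = 253 + x**2 + x*(-10 + x + x**2)*(-5 + x + x**2))
sqrt(w(-56) - 358713) = sqrt((253 + (-56)**2 - 56*(-10 - 56 + (-56)**2)*(-5 - 56 + (-56)**2)) - 358713) = sqrt((253 + 3136 - 56*(-10 - 56 + 3136)*(-5 - 56 + 3136)) - 358713) = sqrt((253 + 3136 - 56*3070*3075) - 358713) = sqrt((253 + 3136 - 528654000) - 358713) = sqrt(-528650611 - 358713) = sqrt(-529009324) = 2*I*sqrt(132252331)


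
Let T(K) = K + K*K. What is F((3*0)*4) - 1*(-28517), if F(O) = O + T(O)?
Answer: 28517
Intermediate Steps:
T(K) = K + K**2
F(O) = O + O*(1 + O)
F((3*0)*4) - 1*(-28517) = ((3*0)*4)*(2 + (3*0)*4) - 1*(-28517) = (0*4)*(2 + 0*4) + 28517 = 0*(2 + 0) + 28517 = 0*2 + 28517 = 0 + 28517 = 28517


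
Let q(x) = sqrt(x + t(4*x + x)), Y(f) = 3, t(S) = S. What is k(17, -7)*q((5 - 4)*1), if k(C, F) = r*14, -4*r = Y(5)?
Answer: -21*sqrt(6)/2 ≈ -25.720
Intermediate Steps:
r = -3/4 (r = -1/4*3 = -3/4 ≈ -0.75000)
k(C, F) = -21/2 (k(C, F) = -3/4*14 = -21/2)
q(x) = sqrt(6)*sqrt(x) (q(x) = sqrt(x + (4*x + x)) = sqrt(x + 5*x) = sqrt(6*x) = sqrt(6)*sqrt(x))
k(17, -7)*q((5 - 4)*1) = -21*sqrt(6)*sqrt((5 - 4)*1)/2 = -21*sqrt(6)*sqrt(1*1)/2 = -21*sqrt(6)*sqrt(1)/2 = -21*sqrt(6)/2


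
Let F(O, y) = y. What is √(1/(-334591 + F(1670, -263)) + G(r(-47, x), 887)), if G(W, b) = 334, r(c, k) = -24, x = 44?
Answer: √462351665490/37206 ≈ 18.276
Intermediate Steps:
√(1/(-334591 + F(1670, -263)) + G(r(-47, x), 887)) = √(1/(-334591 - 263) + 334) = √(1/(-334854) + 334) = √(-1/334854 + 334) = √(111841235/334854) = √462351665490/37206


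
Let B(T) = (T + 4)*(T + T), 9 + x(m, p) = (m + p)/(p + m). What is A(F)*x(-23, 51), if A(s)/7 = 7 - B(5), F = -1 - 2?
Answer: 4648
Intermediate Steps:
x(m, p) = -8 (x(m, p) = -9 + (m + p)/(p + m) = -9 + (m + p)/(m + p) = -9 + 1 = -8)
B(T) = 2*T*(4 + T) (B(T) = (4 + T)*(2*T) = 2*T*(4 + T))
F = -3
A(s) = -581 (A(s) = 7*(7 - 2*5*(4 + 5)) = 7*(7 - 2*5*9) = 7*(7 - 1*90) = 7*(7 - 90) = 7*(-83) = -581)
A(F)*x(-23, 51) = -581*(-8) = 4648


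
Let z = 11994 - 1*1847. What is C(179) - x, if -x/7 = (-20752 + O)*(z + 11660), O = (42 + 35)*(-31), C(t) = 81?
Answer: -3532145130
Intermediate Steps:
z = 10147 (z = 11994 - 1847 = 10147)
O = -2387 (O = 77*(-31) = -2387)
x = 3532145211 (x = -7*(-20752 - 2387)*(10147 + 11660) = -(-161973)*21807 = -7*(-504592173) = 3532145211)
C(179) - x = 81 - 1*3532145211 = 81 - 3532145211 = -3532145130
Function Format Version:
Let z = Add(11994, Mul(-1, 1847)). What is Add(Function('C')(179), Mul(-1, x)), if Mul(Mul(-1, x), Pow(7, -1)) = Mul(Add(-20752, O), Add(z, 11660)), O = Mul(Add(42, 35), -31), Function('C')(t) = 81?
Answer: -3532145130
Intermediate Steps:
z = 10147 (z = Add(11994, -1847) = 10147)
O = -2387 (O = Mul(77, -31) = -2387)
x = 3532145211 (x = Mul(-7, Mul(Add(-20752, -2387), Add(10147, 11660))) = Mul(-7, Mul(-23139, 21807)) = Mul(-7, -504592173) = 3532145211)
Add(Function('C')(179), Mul(-1, x)) = Add(81, Mul(-1, 3532145211)) = Add(81, -3532145211) = -3532145130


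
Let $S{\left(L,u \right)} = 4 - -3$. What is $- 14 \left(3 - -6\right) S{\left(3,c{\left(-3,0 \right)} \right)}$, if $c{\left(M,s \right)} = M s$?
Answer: $-882$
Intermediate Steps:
$S{\left(L,u \right)} = 7$ ($S{\left(L,u \right)} = 4 + 3 = 7$)
$- 14 \left(3 - -6\right) S{\left(3,c{\left(-3,0 \right)} \right)} = - 14 \left(3 - -6\right) 7 = - 14 \left(3 + 6\right) 7 = \left(-14\right) 9 \cdot 7 = \left(-126\right) 7 = -882$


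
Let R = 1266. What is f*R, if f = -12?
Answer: -15192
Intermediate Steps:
f*R = -12*1266 = -15192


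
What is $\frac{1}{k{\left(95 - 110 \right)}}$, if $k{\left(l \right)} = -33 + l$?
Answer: $- \frac{1}{48} \approx -0.020833$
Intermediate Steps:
$\frac{1}{k{\left(95 - 110 \right)}} = \frac{1}{-33 + \left(95 - 110\right)} = \frac{1}{-33 - 15} = \frac{1}{-48} = - \frac{1}{48}$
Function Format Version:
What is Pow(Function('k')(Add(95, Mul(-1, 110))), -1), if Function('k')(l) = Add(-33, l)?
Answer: Rational(-1, 48) ≈ -0.020833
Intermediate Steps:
Pow(Function('k')(Add(95, Mul(-1, 110))), -1) = Pow(Add(-33, Add(95, Mul(-1, 110))), -1) = Pow(Add(-33, Add(95, -110)), -1) = Pow(Add(-33, -15), -1) = Pow(-48, -1) = Rational(-1, 48)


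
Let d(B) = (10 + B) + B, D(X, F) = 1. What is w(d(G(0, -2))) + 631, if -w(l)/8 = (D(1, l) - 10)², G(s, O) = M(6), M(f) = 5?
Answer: -17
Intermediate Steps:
G(s, O) = 5
d(B) = 10 + 2*B
w(l) = -648 (w(l) = -8*(1 - 10)² = -8*(-9)² = -8*81 = -648)
w(d(G(0, -2))) + 631 = -648 + 631 = -17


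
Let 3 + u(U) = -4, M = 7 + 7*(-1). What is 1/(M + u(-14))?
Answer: -⅐ ≈ -0.14286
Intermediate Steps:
M = 0 (M = 7 - 7 = 0)
u(U) = -7 (u(U) = -3 - 4 = -7)
1/(M + u(-14)) = 1/(0 - 7) = 1/(-7) = -⅐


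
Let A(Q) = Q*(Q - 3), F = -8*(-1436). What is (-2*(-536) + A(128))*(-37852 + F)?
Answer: -450086208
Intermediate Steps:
F = 11488
A(Q) = Q*(-3 + Q)
(-2*(-536) + A(128))*(-37852 + F) = (-2*(-536) + 128*(-3 + 128))*(-37852 + 11488) = (1072 + 128*125)*(-26364) = (1072 + 16000)*(-26364) = 17072*(-26364) = -450086208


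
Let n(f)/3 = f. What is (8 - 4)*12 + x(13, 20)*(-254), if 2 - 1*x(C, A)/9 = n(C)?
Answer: 84630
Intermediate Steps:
n(f) = 3*f
x(C, A) = 18 - 27*C
(8 - 4)*12 + x(13, 20)*(-254) = (8 - 4)*12 + (18 - 27*13)*(-254) = 4*12 + (18 - 351)*(-254) = 48 - 333*(-254) = 48 + 84582 = 84630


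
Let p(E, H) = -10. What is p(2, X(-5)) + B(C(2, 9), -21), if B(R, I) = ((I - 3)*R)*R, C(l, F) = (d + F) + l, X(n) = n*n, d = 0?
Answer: -2914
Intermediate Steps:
X(n) = n²
C(l, F) = F + l (C(l, F) = (0 + F) + l = F + l)
B(R, I) = R²*(-3 + I) (B(R, I) = ((-3 + I)*R)*R = (R*(-3 + I))*R = R²*(-3 + I))
p(2, X(-5)) + B(C(2, 9), -21) = -10 + (9 + 2)²*(-3 - 21) = -10 + 11²*(-24) = -10 + 121*(-24) = -10 - 2904 = -2914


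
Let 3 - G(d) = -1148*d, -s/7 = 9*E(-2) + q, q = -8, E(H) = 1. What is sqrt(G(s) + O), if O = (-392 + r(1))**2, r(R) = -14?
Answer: sqrt(156803) ≈ 395.98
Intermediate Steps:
O = 164836 (O = (-392 - 14)**2 = (-406)**2 = 164836)
s = -7 (s = -7*(9*1 - 8) = -7*(9 - 8) = -7*1 = -7)
G(d) = 3 + 1148*d (G(d) = 3 - (-1148)*d = 3 + 1148*d)
sqrt(G(s) + O) = sqrt((3 + 1148*(-7)) + 164836) = sqrt((3 - 8036) + 164836) = sqrt(-8033 + 164836) = sqrt(156803)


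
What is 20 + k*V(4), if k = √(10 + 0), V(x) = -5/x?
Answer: 20 - 5*√10/4 ≈ 16.047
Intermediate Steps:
k = √10 ≈ 3.1623
20 + k*V(4) = 20 + √10*(-5/4) = 20 - 5*√10/4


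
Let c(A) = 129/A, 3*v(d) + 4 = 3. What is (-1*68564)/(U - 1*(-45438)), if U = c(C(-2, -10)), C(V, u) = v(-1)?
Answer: -68564/45051 ≈ -1.5219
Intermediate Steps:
v(d) = -1/3 (v(d) = -4/3 + (1/3)*3 = -4/3 + 1 = -1/3)
C(V, u) = -1/3
U = -387 (U = 129/(-1/3) = 129*(-3) = -387)
(-1*68564)/(U - 1*(-45438)) = (-1*68564)/(-387 - 1*(-45438)) = -68564/(-387 + 45438) = -68564/45051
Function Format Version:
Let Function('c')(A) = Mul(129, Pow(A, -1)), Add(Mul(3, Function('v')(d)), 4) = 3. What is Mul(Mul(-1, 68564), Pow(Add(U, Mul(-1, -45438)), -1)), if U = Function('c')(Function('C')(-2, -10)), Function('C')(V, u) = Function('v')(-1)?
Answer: Rational(-68564, 45051) ≈ -1.5219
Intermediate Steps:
Function('v')(d) = Rational(-1, 3) (Function('v')(d) = Add(Rational(-4, 3), Mul(Rational(1, 3), 3)) = Add(Rational(-4, 3), 1) = Rational(-1, 3))
Function('C')(V, u) = Rational(-1, 3)
U = -387 (U = Mul(129, Pow(Rational(-1, 3), -1)) = Mul(129, -3) = -387)
Mul(Mul(-1, 68564), Pow(Add(U, Mul(-1, -45438)), -1)) = Mul(Mul(-1, 68564), Pow(Add(-387, Mul(-1, -45438)), -1)) = Mul(-68564, Pow(Add(-387, 45438), -1)) = Mul(-68564, Pow(45051, -1)) = Mul(-68564, Rational(1, 45051)) = Rational(-68564, 45051)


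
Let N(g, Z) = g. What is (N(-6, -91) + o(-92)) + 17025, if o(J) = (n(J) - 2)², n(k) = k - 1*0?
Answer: 25855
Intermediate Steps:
n(k) = k (n(k) = k + 0 = k)
o(J) = (-2 + J)² (o(J) = (J - 2)² = (-2 + J)²)
(N(-6, -91) + o(-92)) + 17025 = (-6 + (-2 - 92)²) + 17025 = (-6 + (-94)²) + 17025 = (-6 + 8836) + 17025 = 8830 + 17025 = 25855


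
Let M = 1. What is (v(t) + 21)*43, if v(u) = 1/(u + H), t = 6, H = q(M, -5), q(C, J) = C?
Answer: 6364/7 ≈ 909.14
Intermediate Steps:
H = 1
v(u) = 1/(1 + u) (v(u) = 1/(u + 1) = 1/(1 + u))
(v(t) + 21)*43 = (1/(1 + 6) + 21)*43 = (1/7 + 21)*43 = (148/7)*43 = 6364/7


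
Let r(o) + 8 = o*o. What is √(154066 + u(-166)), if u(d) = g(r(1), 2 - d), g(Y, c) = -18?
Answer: 8*√2407 ≈ 392.49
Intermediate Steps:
r(o) = -8 + o² (r(o) = -8 + o*o = -8 + o²)
u(d) = -18
√(154066 + u(-166)) = √(154066 - 18) = √154048 = 8*√2407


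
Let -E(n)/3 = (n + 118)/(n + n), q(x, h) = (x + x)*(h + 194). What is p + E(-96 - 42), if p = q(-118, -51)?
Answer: -776209/23 ≈ -33748.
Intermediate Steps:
q(x, h) = 2*x*(194 + h) (q(x, h) = (2*x)*(194 + h) = 2*x*(194 + h))
p = -33748 (p = 2*(-118)*(194 - 51) = 2*(-118)*143 = -33748)
E(n) = -3*(118 + n)/(2*n) (E(n) = -3*(n + 118)/(n + n) = -3*(118 + n)/(2*n))
p + E(-96 - 42) = -33748 + (-3/2 - 177/(-96 - 42)) = -33748 + (-3/2 - 177/(-138)) = -33748 + (-3/2 - 177*(-1/138)) = -33748 + (-3/2 + 59/46) = -33748 - 5/23 = -776209/23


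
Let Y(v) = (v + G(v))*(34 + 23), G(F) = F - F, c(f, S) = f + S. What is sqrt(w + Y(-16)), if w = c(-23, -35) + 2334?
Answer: 2*sqrt(341) ≈ 36.932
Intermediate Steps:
c(f, S) = S + f
G(F) = 0
Y(v) = 57*v (Y(v) = (v + 0)*(34 + 23) = v*57 = 57*v)
w = 2276 (w = (-35 - 23) + 2334 = -58 + 2334 = 2276)
sqrt(w + Y(-16)) = sqrt(2276 + 57*(-16)) = sqrt(2276 - 912) = sqrt(1364) = 2*sqrt(341)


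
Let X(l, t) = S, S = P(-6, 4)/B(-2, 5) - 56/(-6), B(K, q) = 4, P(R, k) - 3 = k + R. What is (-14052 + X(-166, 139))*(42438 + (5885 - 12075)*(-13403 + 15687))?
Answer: 1187611158349/6 ≈ 1.9794e+11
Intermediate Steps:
P(R, k) = 3 + R + k (P(R, k) = 3 + (k + R) = 3 + (R + k) = 3 + R + k)
S = 115/12 (S = (3 - 6 + 4)/4 - 56/(-6) = 1*(¼) - 56*(-⅙) = ¼ + 28/3 = 115/12 ≈ 9.5833)
X(l, t) = 115/12
(-14052 + X(-166, 139))*(42438 + (5885 - 12075)*(-13403 + 15687)) = (-14052 + 115/12)*(42438 + (5885 - 12075)*(-13403 + 15687)) = -168509*(42438 - 6190*2284)/12 = -168509*(42438 - 14137960)/12 = -168509/12*(-14095522) = 1187611158349/6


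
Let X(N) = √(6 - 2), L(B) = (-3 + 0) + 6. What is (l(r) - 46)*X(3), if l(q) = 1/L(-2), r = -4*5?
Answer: -274/3 ≈ -91.333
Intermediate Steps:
L(B) = 3 (L(B) = -3 + 6 = 3)
X(N) = 2 (X(N) = √4 = 2)
r = -20
l(q) = ⅓ (l(q) = 1/3 = ⅓)
(l(r) - 46)*X(3) = (⅓ - 46)*2 = -137/3*2 = -274/3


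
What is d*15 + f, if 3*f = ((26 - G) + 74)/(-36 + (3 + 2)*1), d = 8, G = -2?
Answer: 3686/31 ≈ 118.90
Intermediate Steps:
f = -34/31 (f = (((26 - 1*(-2)) + 74)/(-36 + (3 + 2)*1))/3 = (((26 + 2) + 74)/(-36 + 5*1))/3 = ((28 + 74)/(-36 + 5))/3 = (102/(-31))/3 = (102*(-1/31))/3 = (⅓)*(-102/31) = -34/31 ≈ -1.0968)
d*15 + f = 8*15 - 34/31 = 120 - 34/31 = 3686/31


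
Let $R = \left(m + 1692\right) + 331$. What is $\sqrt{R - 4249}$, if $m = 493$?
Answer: $i \sqrt{1733} \approx 41.629 i$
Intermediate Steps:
$R = 2516$ ($R = \left(493 + 1692\right) + 331 = 2185 + 331 = 2516$)
$\sqrt{R - 4249} = \sqrt{2516 - 4249} = \sqrt{-1733} = i \sqrt{1733}$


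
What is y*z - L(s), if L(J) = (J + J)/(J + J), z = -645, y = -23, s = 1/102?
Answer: 14834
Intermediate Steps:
s = 1/102 ≈ 0.0098039
L(J) = 1 (L(J) = (2*J)/((2*J)) = (2*J)*(1/(2*J)) = 1)
y*z - L(s) = -23*(-645) - 1*1 = 14835 - 1 = 14834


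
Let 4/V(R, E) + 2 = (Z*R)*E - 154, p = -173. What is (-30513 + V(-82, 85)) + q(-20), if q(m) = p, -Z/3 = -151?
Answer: -48446535140/1578783 ≈ -30686.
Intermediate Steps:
Z = 453 (Z = -3*(-151) = 453)
V(R, E) = 4/(-156 + 453*E*R) (V(R, E) = 4/(-2 + ((453*R)*E - 154)) = 4/(-2 + (453*E*R - 154)) = 4/(-2 + (-154 + 453*E*R)) = 4/(-156 + 453*E*R))
q(m) = -173
(-30513 + V(-82, 85)) + q(-20) = (-30513 + 4/(3*(-52 + 151*85*(-82)))) - 173 = (-30513 + 4/(3*(-52 - 1052470))) - 173 = (-30513 + (4/3)/(-1052522)) - 173 = (-30513 + (4/3)*(-1/1052522)) - 173 = (-30513 - 2/1578783) - 173 = -48173405681/1578783 - 173 = -48446535140/1578783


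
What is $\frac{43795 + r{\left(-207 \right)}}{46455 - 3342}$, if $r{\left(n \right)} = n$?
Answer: $\frac{43588}{43113} \approx 1.011$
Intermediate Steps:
$\frac{43795 + r{\left(-207 \right)}}{46455 - 3342} = \frac{43795 - 207}{46455 - 3342} = \frac{43588}{46455 - 3342} = \frac{43588}{43113}$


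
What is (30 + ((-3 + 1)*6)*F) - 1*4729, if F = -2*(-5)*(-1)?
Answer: -4579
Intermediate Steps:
F = -10 (F = 10*(-1) = -10)
(30 + ((-3 + 1)*6)*F) - 1*4729 = (30 + ((-3 + 1)*6)*(-10)) - 1*4729 = (30 - 2*6*(-10)) - 4729 = (30 - 12*(-10)) - 4729 = (30 + 120) - 4729 = 150 - 4729 = -4579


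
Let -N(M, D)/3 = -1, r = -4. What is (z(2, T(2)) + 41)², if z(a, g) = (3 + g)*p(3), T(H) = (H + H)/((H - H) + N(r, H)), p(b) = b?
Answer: 2916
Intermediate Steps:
N(M, D) = 3 (N(M, D) = -3*(-1) = 3)
T(H) = 2*H/3 (T(H) = (H + H)/((H - H) + 3) = (2*H)/(0 + 3) = (2*H)/3 = (2*H)*(⅓) = 2*H/3)
z(a, g) = 9 + 3*g (z(a, g) = (3 + g)*3 = 9 + 3*g)
(z(2, T(2)) + 41)² = ((9 + 3*((⅔)*2)) + 41)² = ((9 + 3*(4/3)) + 41)² = ((9 + 4) + 41)² = (13 + 41)² = 54² = 2916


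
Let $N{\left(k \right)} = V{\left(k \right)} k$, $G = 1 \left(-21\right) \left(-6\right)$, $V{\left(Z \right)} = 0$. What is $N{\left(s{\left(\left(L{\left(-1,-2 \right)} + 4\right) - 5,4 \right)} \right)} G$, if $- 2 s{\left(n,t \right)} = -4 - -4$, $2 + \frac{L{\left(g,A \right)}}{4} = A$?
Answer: $0$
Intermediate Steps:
$L{\left(g,A \right)} = -8 + 4 A$
$s{\left(n,t \right)} = 0$ ($s{\left(n,t \right)} = - \frac{-4 - -4}{2} = - \frac{-4 + 4}{2} = \left(- \frac{1}{2}\right) 0 = 0$)
$G = 126$ ($G = \left(-21\right) \left(-6\right) = 126$)
$N{\left(k \right)} = 0$ ($N{\left(k \right)} = 0 k = 0$)
$N{\left(s{\left(\left(L{\left(-1,-2 \right)} + 4\right) - 5,4 \right)} \right)} G = 0 \cdot 126 = 0$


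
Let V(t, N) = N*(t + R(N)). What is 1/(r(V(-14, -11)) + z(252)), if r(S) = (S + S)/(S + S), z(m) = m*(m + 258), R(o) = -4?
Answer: 1/128521 ≈ 7.7808e-6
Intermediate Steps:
z(m) = m*(258 + m)
V(t, N) = N*(-4 + t) (V(t, N) = N*(t - 4) = N*(-4 + t))
r(S) = 1 (r(S) = (2*S)/((2*S)) = (2*S)*(1/(2*S)) = 1)
1/(r(V(-14, -11)) + z(252)) = 1/(1 + 252*(258 + 252)) = 1/(1 + 252*510) = 1/(1 + 128520) = 1/128521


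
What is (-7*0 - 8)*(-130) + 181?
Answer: 1221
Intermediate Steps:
(-7*0 - 8)*(-130) + 181 = (0 - 8)*(-130) + 181 = -8*(-130) + 181 = 1040 + 181 = 1221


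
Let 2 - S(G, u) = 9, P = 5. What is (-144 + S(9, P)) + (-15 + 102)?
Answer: -64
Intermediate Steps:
S(G, u) = -7 (S(G, u) = 2 - 1*9 = 2 - 9 = -7)
(-144 + S(9, P)) + (-15 + 102) = (-144 - 7) + (-15 + 102) = -151 + 87 = -64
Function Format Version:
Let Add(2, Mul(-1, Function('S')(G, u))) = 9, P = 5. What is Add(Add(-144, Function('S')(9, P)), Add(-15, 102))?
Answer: -64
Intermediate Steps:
Function('S')(G, u) = -7 (Function('S')(G, u) = Add(2, Mul(-1, 9)) = Add(2, -9) = -7)
Add(Add(-144, Function('S')(9, P)), Add(-15, 102)) = Add(Add(-144, -7), Add(-15, 102)) = Add(-151, 87) = -64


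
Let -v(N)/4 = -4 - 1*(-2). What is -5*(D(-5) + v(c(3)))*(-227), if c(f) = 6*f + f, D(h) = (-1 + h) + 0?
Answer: 2270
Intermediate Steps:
D(h) = -1 + h
c(f) = 7*f
v(N) = 8 (v(N) = -4*(-4 - 1*(-2)) = -4*(-4 + 2) = -4*(-2) = 8)
-5*(D(-5) + v(c(3)))*(-227) = -5*((-1 - 5) + 8)*(-227) = -5*(-6 + 8)*(-227) = -5*2*(-227) = -10*(-227) = 2270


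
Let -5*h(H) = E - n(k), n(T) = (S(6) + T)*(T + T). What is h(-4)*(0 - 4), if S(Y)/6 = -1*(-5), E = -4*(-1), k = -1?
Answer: 248/5 ≈ 49.600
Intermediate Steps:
E = 4
S(Y) = 30 (S(Y) = 6*(-1*(-5)) = 6*5 = 30)
n(T) = 2*T*(30 + T) (n(T) = (30 + T)*(T + T) = (30 + T)*(2*T) = 2*T*(30 + T))
h(H) = -62/5 (h(H) = -(4 - 2*(-1)*(30 - 1))/5 = -(4 - 2*(-1)*29)/5 = -(4 - 1*(-58))/5 = -(4 + 58)/5 = -1/5*62 = -62/5)
h(-4)*(0 - 4) = -62*(0 - 4)/5 = -62/5*(-4) = 248/5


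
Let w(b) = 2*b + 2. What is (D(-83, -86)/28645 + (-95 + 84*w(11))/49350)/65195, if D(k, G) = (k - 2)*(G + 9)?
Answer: 4447327/1084254785250 ≈ 4.1017e-6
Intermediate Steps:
w(b) = 2 + 2*b
D(k, G) = (-2 + k)*(9 + G)
(D(-83, -86)/28645 + (-95 + 84*w(11))/49350)/65195 = ((-18 - 2*(-86) + 9*(-83) - 86*(-83))/28645 + (-95 + 84*(2 + 2*11))/49350)/65195 = ((-18 + 172 - 747 + 7138)*(1/28645) + (-95 + 84*(2 + 22))*(1/49350))*(1/65195) = (6545*(1/28645) + (-95 + 84*24)*(1/49350))*(1/65195) = (77/337 + (-95 + 2016)*(1/49350))*(1/65195) = (77/337 + 1921*(1/49350))*(1/65195) = (77/337 + 1921/49350)*(1/65195) = (4447327/16630950)*(1/65195) = 4447327/1084254785250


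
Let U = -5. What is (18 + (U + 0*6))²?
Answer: 169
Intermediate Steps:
(18 + (U + 0*6))² = (18 + (-5 + 0*6))² = (18 + (-5 + 0))² = (18 - 5)² = 13² = 169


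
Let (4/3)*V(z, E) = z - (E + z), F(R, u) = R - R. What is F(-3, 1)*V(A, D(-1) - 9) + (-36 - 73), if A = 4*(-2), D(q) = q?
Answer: -109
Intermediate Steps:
F(R, u) = 0
A = -8
V(z, E) = -3*E/4 (V(z, E) = 3*(z - (E + z))/4 = 3*(z + (-E - z))/4 = 3*(-E)/4 = -3*E/4)
F(-3, 1)*V(A, D(-1) - 9) + (-36 - 73) = 0*(-3*(-1 - 9)/4) + (-36 - 73) = 0*(-3/4*(-10)) - 109 = 0*(15/2) - 109 = 0 - 109 = -109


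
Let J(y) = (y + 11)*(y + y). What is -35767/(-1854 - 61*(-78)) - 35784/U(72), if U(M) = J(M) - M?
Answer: -222571/14520 ≈ -15.329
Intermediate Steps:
J(y) = 2*y*(11 + y) (J(y) = (11 + y)*(2*y) = 2*y*(11 + y))
U(M) = -M + 2*M*(11 + M) (U(M) = 2*M*(11 + M) - M = -M + 2*M*(11 + M))
-35767/(-1854 - 61*(-78)) - 35784/U(72) = -35767/(-1854 - 61*(-78)) - 35784*1/(72*(21 + 2*72)) = -35767/(-1854 - 1*(-4758)) - 35784*1/(72*(21 + 144)) = -35767/(-1854 + 4758) - 35784/(72*165) = -35767/2904 - 35784/11880 = -35767*1/2904 - 35784*1/11880 = -35767/2904 - 497/165 = -222571/14520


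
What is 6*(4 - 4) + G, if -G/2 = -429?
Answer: 858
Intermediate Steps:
G = 858 (G = -2*(-429) = 858)
6*(4 - 4) + G = 6*(4 - 4) + 858 = 6*0 + 858 = 0 + 858 = 858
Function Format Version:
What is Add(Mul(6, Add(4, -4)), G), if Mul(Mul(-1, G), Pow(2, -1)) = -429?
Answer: 858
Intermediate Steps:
G = 858 (G = Mul(-2, -429) = 858)
Add(Mul(6, Add(4, -4)), G) = Add(Mul(6, Add(4, -4)), 858) = Add(Mul(6, 0), 858) = Add(0, 858) = 858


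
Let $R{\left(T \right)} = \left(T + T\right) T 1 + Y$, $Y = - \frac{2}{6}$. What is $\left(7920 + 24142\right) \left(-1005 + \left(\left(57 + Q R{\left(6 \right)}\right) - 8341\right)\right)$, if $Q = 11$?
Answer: $- \frac{817645124}{3} \approx -2.7255 \cdot 10^{8}$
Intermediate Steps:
$Y = - \frac{1}{3}$ ($Y = \left(-2\right) \frac{1}{6} = - \frac{1}{3} \approx -0.33333$)
$R{\left(T \right)} = - \frac{1}{3} + 2 T^{2}$ ($R{\left(T \right)} = \left(T + T\right) T 1 - \frac{1}{3} = 2 T T 1 - \frac{1}{3} = 2 T^{2} \cdot 1 - \frac{1}{3} = 2 T^{2} - \frac{1}{3} = - \frac{1}{3} + 2 T^{2}$)
$\left(7920 + 24142\right) \left(-1005 + \left(\left(57 + Q R{\left(6 \right)}\right) - 8341\right)\right) = \left(7920 + 24142\right) \left(-1005 - \left(8284 - 11 \left(- \frac{1}{3} + 2 \cdot 6^{2}\right)\right)\right) = 32062 \left(-1005 - \left(8284 - 11 \left(- \frac{1}{3} + 2 \cdot 36\right)\right)\right) = 32062 \left(-1005 - \left(8284 - 11 \left(- \frac{1}{3} + 72\right)\right)\right) = 32062 \left(-1005 + \left(\left(57 + 11 \cdot \frac{215}{3}\right) - 8341\right)\right) = 32062 \left(-1005 + \left(\left(57 + \frac{2365}{3}\right) - 8341\right)\right) = 32062 \left(-1005 + \left(\frac{2536}{3} - 8341\right)\right) = 32062 \left(-1005 - \frac{22487}{3}\right) = 32062 \left(- \frac{25502}{3}\right) = - \frac{817645124}{3}$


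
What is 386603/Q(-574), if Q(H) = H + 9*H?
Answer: -55229/820 ≈ -67.352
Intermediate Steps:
Q(H) = 10*H
386603/Q(-574) = 386603/((10*(-574))) = 386603/(-5740) = 386603*(-1/5740) = -55229/820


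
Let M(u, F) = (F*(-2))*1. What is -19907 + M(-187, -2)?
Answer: -19903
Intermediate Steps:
M(u, F) = -2*F (M(u, F) = -2*F*1 = -2*F)
-19907 + M(-187, -2) = -19907 - 2*(-2) = -19907 + 4 = -19903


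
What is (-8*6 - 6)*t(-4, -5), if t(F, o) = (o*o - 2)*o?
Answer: 6210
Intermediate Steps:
t(F, o) = o*(-2 + o²) (t(F, o) = (o² - 2)*o = (-2 + o²)*o = o*(-2 + o²))
(-8*6 - 6)*t(-4, -5) = (-8*6 - 6)*(-5*(-2 + (-5)²)) = (-48 - 6)*(-5*(-2 + 25)) = -(-270)*23 = -54*(-115) = 6210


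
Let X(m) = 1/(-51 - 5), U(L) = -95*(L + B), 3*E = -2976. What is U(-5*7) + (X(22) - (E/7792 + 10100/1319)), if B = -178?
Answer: 727617215495/35971768 ≈ 20227.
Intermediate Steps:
E = -992 (E = (⅓)*(-2976) = -992)
U(L) = 16910 - 95*L (U(L) = -95*(L - 178) = -95*(-178 + L) = 16910 - 95*L)
X(m) = -1/56 (X(m) = 1/(-56) = -1/56)
U(-5*7) + (X(22) - (E/7792 + 10100/1319)) = (16910 - (-475)*7) + (-1/56 - (-992/7792 + 10100/1319)) = (16910 - 95*(-35)) + (-1/56 - (-992*1/7792 + 10100*(1/1319))) = (16910 + 3325) + (-1/56 - (-62/487 + 10100/1319)) = 20235 + (-1/56 - 1*4836922/642353) = 20235 + (-1/56 - 4836922/642353) = 20235 - 271509985/35971768 = 727617215495/35971768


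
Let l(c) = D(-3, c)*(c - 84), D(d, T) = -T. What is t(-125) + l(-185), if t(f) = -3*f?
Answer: -49390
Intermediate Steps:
l(c) = -c*(-84 + c) (l(c) = (-c)*(c - 84) = (-c)*(-84 + c) = -c*(-84 + c))
t(-125) + l(-185) = -3*(-125) - 185*(84 - 1*(-185)) = 375 - 185*(84 + 185) = 375 - 185*269 = 375 - 49765 = -49390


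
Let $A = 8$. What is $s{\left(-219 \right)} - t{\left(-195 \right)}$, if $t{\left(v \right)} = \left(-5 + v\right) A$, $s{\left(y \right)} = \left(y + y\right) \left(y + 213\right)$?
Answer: $4228$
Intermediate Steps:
$s{\left(y \right)} = 2 y \left(213 + y\right)$
$t{\left(v \right)} = -40 + 8 v$ ($t{\left(v \right)} = \left(-5 + v\right) 8 = -40 + 8 v$)
$s{\left(-219 \right)} - t{\left(-195 \right)} = 2 \left(-219\right) \left(213 - 219\right) - \left(-40 + 8 \left(-195\right)\right) = 2 \left(-219\right) \left(-6\right) - \left(-40 - 1560\right) = 2628 - -1600 = 2628 + 1600 = 4228$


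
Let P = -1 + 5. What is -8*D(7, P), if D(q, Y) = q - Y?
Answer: -24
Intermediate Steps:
P = 4
-8*D(7, P) = -8*(7 - 1*4) = -8*(7 - 4) = -8*3 = -24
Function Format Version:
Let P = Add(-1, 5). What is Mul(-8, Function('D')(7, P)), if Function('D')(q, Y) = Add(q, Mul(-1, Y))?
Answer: -24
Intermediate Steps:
P = 4
Mul(-8, Function('D')(7, P)) = Mul(-8, Add(7, Mul(-1, 4))) = Mul(-8, Add(7, -4)) = Mul(-8, 3) = -24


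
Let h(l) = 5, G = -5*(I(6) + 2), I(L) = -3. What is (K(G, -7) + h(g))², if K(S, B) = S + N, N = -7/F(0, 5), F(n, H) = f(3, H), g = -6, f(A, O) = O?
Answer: 1849/25 ≈ 73.960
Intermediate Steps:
G = 5 (G = -5*(-3 + 2) = -5*(-1) = 5)
F(n, H) = H
N = -7/5 ≈ -1.4000
K(S, B) = -7/5 + S (K(S, B) = S - 7/5 = -7/5 + S)
(K(G, -7) + h(g))² = ((-7/5 + 5) + 5)² = (18/5 + 5)² = (43/5)² = 1849/25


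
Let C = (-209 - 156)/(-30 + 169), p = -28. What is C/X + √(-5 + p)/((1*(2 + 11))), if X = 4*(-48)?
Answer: 365/26688 + I*√33/13 ≈ 0.013677 + 0.44189*I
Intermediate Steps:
X = -192
C = -365/139 ≈ -2.6259
C/X + √(-5 + p)/((1*(2 + 11))) = -365/139/(-192) + √(-5 - 28)/((1*(2 + 11))) = -365/139*(-1/192) + √(-33)/((1*13)) = 365/26688 + (I*√33)/13 = 365/26688 + (I*√33)*(1/13) = 365/26688 + I*√33/13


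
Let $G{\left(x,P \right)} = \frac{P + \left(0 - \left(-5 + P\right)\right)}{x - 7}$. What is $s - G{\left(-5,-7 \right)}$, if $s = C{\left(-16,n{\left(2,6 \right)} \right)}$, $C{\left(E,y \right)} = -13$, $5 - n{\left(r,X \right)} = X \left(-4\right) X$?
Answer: $- \frac{151}{12} \approx -12.583$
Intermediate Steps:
$n{\left(r,X \right)} = 5 + 4 X^{2}$ ($n{\left(r,X \right)} = 5 - X \left(-4\right) X = 5 - - 4 X X = 5 - - 4 X^{2} = 5 + 4 X^{2}$)
$s = -13$
$G{\left(x,P \right)} = \frac{5}{-7 + x}$ ($G{\left(x,P \right)} = \frac{P + \left(0 - \left(-5 + P\right)\right)}{-7 + x} = \frac{P - \left(-5 + P\right)}{-7 + x} = \frac{5}{-7 + x}$)
$s - G{\left(-5,-7 \right)} = -13 - \frac{5}{-7 - 5} = -13 - \frac{5}{-12} = -13 - 5 \left(- \frac{1}{12}\right) = -13 - - \frac{5}{12} = -13 + \frac{5}{12} = - \frac{151}{12}$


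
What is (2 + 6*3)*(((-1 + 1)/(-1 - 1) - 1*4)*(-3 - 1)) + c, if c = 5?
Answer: 325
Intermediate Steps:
(2 + 6*3)*(((-1 + 1)/(-1 - 1) - 1*4)*(-3 - 1)) + c = (2 + 6*3)*(((-1 + 1)/(-1 - 1) - 1*4)*(-3 - 1)) + 5 = (2 + 18)*((0/(-2) - 4)*(-4)) + 5 = 20*((0*(-1/2) - 4)*(-4)) + 5 = 20*((0 - 4)*(-4)) + 5 = 20*(-4*(-4)) + 5 = 20*16 + 5 = 320 + 5 = 325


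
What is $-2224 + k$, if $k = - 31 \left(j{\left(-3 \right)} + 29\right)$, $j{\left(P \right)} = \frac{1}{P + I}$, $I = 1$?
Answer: $- \frac{6215}{2} \approx -3107.5$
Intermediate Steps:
$j{\left(P \right)} = \frac{1}{1 + P}$ ($j{\left(P \right)} = \frac{1}{P + 1} = \frac{1}{1 + P}$)
$k = - \frac{1767}{2}$ ($k = - 31 \left(\frac{1}{1 - 3} + 29\right) = - 31 \left(\frac{1}{-2} + 29\right) = - 31 \left(- \frac{1}{2} + 29\right) = \left(-31\right) \frac{57}{2} = - \frac{1767}{2} \approx -883.5$)
$-2224 + k = -2224 - \frac{1767}{2} = - \frac{6215}{2}$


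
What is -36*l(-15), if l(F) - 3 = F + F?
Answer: 972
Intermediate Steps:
l(F) = 3 + 2*F (l(F) = 3 + (F + F) = 3 + 2*F)
-36*l(-15) = -36*(3 + 2*(-15)) = -36*(3 - 30) = -36*(-27) = -1*(-972) = 972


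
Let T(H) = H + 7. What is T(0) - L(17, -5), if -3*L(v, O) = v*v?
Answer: 310/3 ≈ 103.33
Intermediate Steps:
T(H) = 7 + H
L(v, O) = -v**2/3 (L(v, O) = -v*v/3 = -v**2/3)
T(0) - L(17, -5) = (7 + 0) - (-1)*17**2/3 = 7 - (-1)*289/3 = 7 - 1*(-289/3) = 7 + 289/3 = 310/3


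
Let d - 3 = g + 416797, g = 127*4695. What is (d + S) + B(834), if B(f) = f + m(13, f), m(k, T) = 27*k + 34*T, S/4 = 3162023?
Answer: 13690698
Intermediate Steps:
S = 12648092 (S = 4*3162023 = 12648092)
g = 596265
d = 1013065 (d = 3 + (596265 + 416797) = 3 + 1013062 = 1013065)
B(f) = 351 + 35*f (B(f) = f + (27*13 + 34*f) = f + (351 + 34*f) = 351 + 35*f)
(d + S) + B(834) = (1013065 + 12648092) + (351 + 35*834) = 13661157 + (351 + 29190) = 13661157 + 29541 = 13690698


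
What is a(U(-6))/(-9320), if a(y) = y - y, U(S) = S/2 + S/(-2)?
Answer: 0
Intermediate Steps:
U(S) = 0 (U(S) = S*(1/2) + S*(-1/2) = S/2 - S/2 = 0)
a(y) = 0
a(U(-6))/(-9320) = 0/(-9320) = 0*(-1/9320) = 0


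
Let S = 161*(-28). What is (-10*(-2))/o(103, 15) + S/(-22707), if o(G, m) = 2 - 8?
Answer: -71182/22707 ≈ -3.1348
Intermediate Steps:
o(G, m) = -6
S = -4508
(-10*(-2))/o(103, 15) + S/(-22707) = -10*(-2)/(-6) - 4508/(-22707) = 20*(-1/6) - 4508*(-1/22707) = -10/3 + 4508/22707 = -71182/22707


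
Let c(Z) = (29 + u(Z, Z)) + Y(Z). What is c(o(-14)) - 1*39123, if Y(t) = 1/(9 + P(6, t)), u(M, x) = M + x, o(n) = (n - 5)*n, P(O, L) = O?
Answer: -578429/15 ≈ -38562.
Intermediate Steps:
o(n) = n*(-5 + n) (o(n) = (-5 + n)*n = n*(-5 + n))
Y(t) = 1/15 (Y(t) = 1/(9 + 6) = 1/15)
c(Z) = 436/15 + 2*Z (c(Z) = (29 + (Z + Z)) + 1/15 = (29 + 2*Z) + 1/15 = 436/15 + 2*Z)
c(o(-14)) - 1*39123 = (436/15 + 2*(-14*(-5 - 14))) - 1*39123 = (436/15 + 2*(-14*(-19))) - 39123 = (436/15 + 2*266) - 39123 = (436/15 + 532) - 39123 = 8416/15 - 39123 = -578429/15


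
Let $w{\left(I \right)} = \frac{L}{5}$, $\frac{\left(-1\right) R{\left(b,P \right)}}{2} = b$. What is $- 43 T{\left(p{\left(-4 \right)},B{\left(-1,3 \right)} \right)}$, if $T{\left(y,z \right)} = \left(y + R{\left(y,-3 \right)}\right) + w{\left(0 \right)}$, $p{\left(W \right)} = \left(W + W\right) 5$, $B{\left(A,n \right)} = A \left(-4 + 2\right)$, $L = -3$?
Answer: $- \frac{8471}{5} \approx -1694.2$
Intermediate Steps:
$R{\left(b,P \right)} = - 2 b$
$B{\left(A,n \right)} = - 2 A$ ($B{\left(A,n \right)} = A \left(-2\right) = - 2 A$)
$w{\left(I \right)} = - \frac{3}{5}$
$p{\left(W \right)} = 10 W$ ($p{\left(W \right)} = 2 W 5 = 10 W$)
$T{\left(y,z \right)} = - \frac{3}{5} - y$ ($T{\left(y,z \right)} = \left(y - 2 y\right) - \frac{3}{5} = - y - \frac{3}{5} = - \frac{3}{5} - y$)
$- 43 T{\left(p{\left(-4 \right)},B{\left(-1,3 \right)} \right)} = - 43 \left(- \frac{3}{5} - 10 \left(-4\right)\right) = - 43 \left(- \frac{3}{5} - -40\right) = - 43 \left(- \frac{3}{5} + 40\right) = \left(-43\right) \frac{197}{5} = - \frac{8471}{5}$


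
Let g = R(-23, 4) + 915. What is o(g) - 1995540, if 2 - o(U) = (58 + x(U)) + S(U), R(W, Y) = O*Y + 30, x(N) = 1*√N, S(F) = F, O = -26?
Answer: -1996466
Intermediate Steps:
x(N) = √N
R(W, Y) = 30 - 26*Y (R(W, Y) = -26*Y + 30 = 30 - 26*Y)
g = 841 (g = (30 - 26*4) + 915 = (30 - 104) + 915 = -74 + 915 = 841)
o(U) = -56 - U - √U (o(U) = 2 - ((58 + √U) + U) = 2 - (58 + U + √U) = 2 + (-58 - U - √U) = -56 - U - √U)
o(g) - 1995540 = (-56 - 1*841 - √841) - 1995540 = (-56 - 841 - 1*29) - 1995540 = (-56 - 841 - 29) - 1995540 = -926 - 1995540 = -1996466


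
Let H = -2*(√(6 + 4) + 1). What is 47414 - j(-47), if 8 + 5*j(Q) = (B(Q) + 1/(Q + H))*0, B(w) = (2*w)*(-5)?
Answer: 237078/5 ≈ 47416.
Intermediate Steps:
H = -2 - 2*√10 (H = -2*(√10 + 1) = -2*(1 + √10) = -2 - 2*√10 ≈ -8.3246)
B(w) = -10*w
j(Q) = -8/5 (j(Q) = -8/5 + ((-10*Q + 1/(Q + (-2 - 2*√10)))*0)/5 = -8/5 + ((-10*Q + 1/(-2 + Q - 2*√10))*0)/5 = -8/5 + ((1/(-2 + Q - 2*√10) - 10*Q)*0)/5 = -8/5 + (⅕)*0 = -8/5 + 0 = -8/5)
47414 - j(-47) = 47414 - 1*(-8/5) = 47414 + 8/5 = 237078/5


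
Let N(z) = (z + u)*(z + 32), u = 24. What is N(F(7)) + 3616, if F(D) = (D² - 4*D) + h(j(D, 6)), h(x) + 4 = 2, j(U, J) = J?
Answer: 5809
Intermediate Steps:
h(x) = -2 (h(x) = -4 + 2 = -2)
F(D) = -2 + D² - 4*D (F(D) = (D² - 4*D) - 2 = -2 + D² - 4*D)
N(z) = (24 + z)*(32 + z) (N(z) = (z + 24)*(z + 32) = (24 + z)*(32 + z))
N(F(7)) + 3616 = (768 + (-2 + 7² - 4*7)² + 56*(-2 + 7² - 4*7)) + 3616 = (768 + (-2 + 49 - 28)² + 56*(-2 + 49 - 28)) + 3616 = (768 + 19² + 56*19) + 3616 = (768 + 361 + 1064) + 3616 = 2193 + 3616 = 5809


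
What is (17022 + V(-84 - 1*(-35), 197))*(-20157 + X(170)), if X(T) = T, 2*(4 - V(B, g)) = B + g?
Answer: -338819624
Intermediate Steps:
V(B, g) = 4 - B/2 - g/2 (V(B, g) = 4 - (B + g)/2 = 4 + (-B/2 - g/2) = 4 - B/2 - g/2)
(17022 + V(-84 - 1*(-35), 197))*(-20157 + X(170)) = (17022 + (4 - (-84 - 1*(-35))/2 - 1/2*197))*(-20157 + 170) = (17022 + (4 - (-84 + 35)/2 - 197/2))*(-19987) = (17022 + (4 - 1/2*(-49) - 197/2))*(-19987) = (17022 + (4 + 49/2 - 197/2))*(-19987) = (17022 - 70)*(-19987) = 16952*(-19987) = -338819624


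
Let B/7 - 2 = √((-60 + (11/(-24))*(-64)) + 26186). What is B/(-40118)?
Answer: -7/20059 - 7*√235398/120354 ≈ -0.028568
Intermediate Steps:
B = 14 + 7*√235398/3 (B = 14 + 7*√((-60 + (11/(-24))*(-64)) + 26186) = 14 + 7*√((-60 + (11*(-1/24))*(-64)) + 26186) = 14 + 7*√((-60 - 11/24*(-64)) + 26186) = 14 + 7*√((-60 + 88/3) + 26186) = 14 + 7*√(-92/3 + 26186) = 14 + 7*√(78466/3) = 14 + 7*(√235398/3) = 14 + 7*√235398/3 ≈ 1146.1)
B/(-40118) = (14 + 7*√235398/3)/(-40118) = (14 + 7*√235398/3)*(-1/40118) = -7/20059 - 7*√235398/120354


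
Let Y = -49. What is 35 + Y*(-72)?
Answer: 3563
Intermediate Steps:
35 + Y*(-72) = 35 - 49*(-72) = 35 + 3528 = 3563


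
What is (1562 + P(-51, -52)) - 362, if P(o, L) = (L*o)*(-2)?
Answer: -4104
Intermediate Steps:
P(o, L) = -2*L*o
(1562 + P(-51, -52)) - 362 = (1562 - 2*(-52)*(-51)) - 362 = (1562 - 5304) - 362 = -3742 - 362 = -4104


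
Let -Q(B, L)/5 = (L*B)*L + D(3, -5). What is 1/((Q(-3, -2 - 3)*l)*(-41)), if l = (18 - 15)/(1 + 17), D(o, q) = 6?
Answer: -2/4715 ≈ -0.00042418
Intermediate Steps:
Q(B, L) = -30 - 5*B*L² (Q(B, L) = -5*((L*B)*L + 6) = -5*((B*L)*L + 6) = -5*(B*L² + 6) = -5*(6 + B*L²) = -30 - 5*B*L²)
l = ⅙ (l = 3/18 = 3*(1/18) = ⅙ ≈ 0.16667)
1/((Q(-3, -2 - 3)*l)*(-41)) = 1/(((-30 - 5*(-3)*(-2 - 3)²)*(⅙))*(-41)) = 1/(((-30 - 5*(-3)*(-5)²)*(⅙))*(-41)) = 1/(((-30 - 5*(-3)*25)*(⅙))*(-41)) = 1/(((-30 + 375)*(⅙))*(-41)) = 1/((345*(⅙))*(-41)) = 1/((115/2)*(-41)) = 1/(-4715/2) = -2/4715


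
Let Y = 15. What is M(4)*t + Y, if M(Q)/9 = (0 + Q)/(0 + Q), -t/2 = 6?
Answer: -93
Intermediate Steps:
t = -12 (t = -2*6 = -12)
M(Q) = 9 (M(Q) = 9*((0 + Q)/(0 + Q)) = 9*(Q/Q) = 9*1 = 9)
M(4)*t + Y = 9*(-12) + 15 = -108 + 15 = -93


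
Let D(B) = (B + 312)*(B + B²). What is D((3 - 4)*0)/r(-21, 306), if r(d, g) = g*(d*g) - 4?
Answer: 0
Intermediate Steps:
r(d, g) = -4 + d*g² (r(d, g) = d*g² - 4 = -4 + d*g²)
D(B) = (312 + B)*(B + B²)
D((3 - 4)*0)/r(-21, 306) = (((3 - 4)*0)*(312 + ((3 - 4)*0)² + 313*((3 - 4)*0)))/(-4 - 21*306²) = ((-1*0)*(312 + (-1*0)² + 313*(-1*0)))/(-4 - 21*93636) = (0*(312 + 0² + 313*0))/(-4 - 1966356) = (0*(312 + 0 + 0))/(-1966360) = (0*312)*(-1/1966360) = 0*(-1/1966360) = 0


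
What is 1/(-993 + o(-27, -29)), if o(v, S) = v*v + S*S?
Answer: 1/577 ≈ 0.0017331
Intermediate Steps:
o(v, S) = S**2 + v**2 (o(v, S) = v**2 + S**2 = S**2 + v**2)
1/(-993 + o(-27, -29)) = 1/(-993 + ((-29)**2 + (-27)**2)) = 1/(-993 + (841 + 729)) = 1/(-993 + 1570) = 1/577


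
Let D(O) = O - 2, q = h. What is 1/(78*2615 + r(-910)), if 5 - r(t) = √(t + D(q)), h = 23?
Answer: 203975/41605801514 + I*√889/41605801514 ≈ 4.9026e-6 + 7.1663e-10*I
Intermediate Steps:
q = 23
D(O) = -2 + O
r(t) = 5 - √(21 + t) (r(t) = 5 - √(t + (-2 + 23)) = 5 - √(t + 21) = 5 - √(21 + t))
1/(78*2615 + r(-910)) = 1/(78*2615 + (5 - √(21 - 910))) = 1/(203970 + (5 - √(-889))) = 1/(203970 + (5 - I*√889)) = 1/(203975 - I*√889)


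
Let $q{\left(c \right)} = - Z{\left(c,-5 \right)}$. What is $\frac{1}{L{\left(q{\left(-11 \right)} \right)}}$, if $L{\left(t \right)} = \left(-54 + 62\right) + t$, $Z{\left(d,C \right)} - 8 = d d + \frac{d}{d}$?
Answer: $- \frac{1}{122} \approx -0.0081967$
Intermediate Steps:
$Z{\left(d,C \right)} = 9 + d^{2}$ ($Z{\left(d,C \right)} = 8 + \left(d d + \frac{d}{d}\right) = 8 + \left(d^{2} + 1\right) = 8 + \left(1 + d^{2}\right) = 9 + d^{2}$)
$q{\left(c \right)} = -9 - c^{2}$ ($q{\left(c \right)} = - (9 + c^{2}) = -9 - c^{2}$)
$L{\left(t \right)} = 8 + t$
$\frac{1}{L{\left(q{\left(-11 \right)} \right)}} = \frac{1}{8 - 130} = \frac{1}{-122} = - \frac{1}{122}$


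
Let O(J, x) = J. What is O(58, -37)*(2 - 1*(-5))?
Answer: 406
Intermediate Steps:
O(58, -37)*(2 - 1*(-5)) = 58*(2 - 1*(-5)) = 58*(2 + 5) = 58*7 = 406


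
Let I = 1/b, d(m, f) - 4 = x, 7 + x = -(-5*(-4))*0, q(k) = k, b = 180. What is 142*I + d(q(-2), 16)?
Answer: -199/90 ≈ -2.2111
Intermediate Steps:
x = -7 (x = -7 - (-5*(-4))*0 = -7 - 20*0 = -7 - 1*0 = -7 + 0 = -7)
d(m, f) = -3 (d(m, f) = 4 - 7 = -3)
I = 1/180 ≈ 0.0055556
142*I + d(q(-2), 16) = 142*(1/180) - 3 = 71/90 - 3 = -199/90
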